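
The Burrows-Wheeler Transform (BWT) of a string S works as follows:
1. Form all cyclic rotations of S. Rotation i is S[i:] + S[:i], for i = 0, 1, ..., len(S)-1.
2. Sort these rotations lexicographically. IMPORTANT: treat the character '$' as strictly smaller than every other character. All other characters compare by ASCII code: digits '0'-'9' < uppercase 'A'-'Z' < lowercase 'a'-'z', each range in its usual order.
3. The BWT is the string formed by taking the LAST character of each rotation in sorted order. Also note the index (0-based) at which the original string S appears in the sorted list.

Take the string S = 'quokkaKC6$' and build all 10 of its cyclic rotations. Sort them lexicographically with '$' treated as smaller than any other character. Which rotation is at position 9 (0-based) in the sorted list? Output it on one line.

All 10 rotations (rotation i = S[i:]+S[:i]):
  rot[0] = quokkaKC6$
  rot[1] = uokkaKC6$q
  rot[2] = okkaKC6$qu
  rot[3] = kkaKC6$quo
  rot[4] = kaKC6$quok
  rot[5] = aKC6$quokk
  rot[6] = KC6$quokka
  rot[7] = C6$quokkaK
  rot[8] = 6$quokkaKC
  rot[9] = $quokkaKC6
Sorted (with $ < everything):
  sorted[0] = $quokkaKC6
  sorted[1] = 6$quokkaKC
  sorted[2] = C6$quokkaK
  sorted[3] = KC6$quokka
  sorted[4] = aKC6$quokk
  sorted[5] = kaKC6$quok
  sorted[6] = kkaKC6$quo
  sorted[7] = okkaKC6$qu
  sorted[8] = quokkaKC6$
  sorted[9] = uokkaKC6$q
sorted[9] = uokkaKC6$q

Answer: uokkaKC6$q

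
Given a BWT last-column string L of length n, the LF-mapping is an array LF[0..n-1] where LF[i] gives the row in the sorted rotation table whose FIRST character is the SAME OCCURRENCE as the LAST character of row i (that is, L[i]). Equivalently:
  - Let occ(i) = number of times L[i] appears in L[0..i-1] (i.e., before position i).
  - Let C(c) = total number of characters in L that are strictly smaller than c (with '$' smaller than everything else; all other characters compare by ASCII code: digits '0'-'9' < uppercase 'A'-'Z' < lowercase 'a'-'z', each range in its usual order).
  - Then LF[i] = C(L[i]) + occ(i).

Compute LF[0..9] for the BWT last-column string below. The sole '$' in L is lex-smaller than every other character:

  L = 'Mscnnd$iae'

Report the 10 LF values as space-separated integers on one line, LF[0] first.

Char counts: '$':1, 'M':1, 'a':1, 'c':1, 'd':1, 'e':1, 'i':1, 'n':2, 's':1
C (first-col start): C('$')=0, C('M')=1, C('a')=2, C('c')=3, C('d')=4, C('e')=5, C('i')=6, C('n')=7, C('s')=9
L[0]='M': occ=0, LF[0]=C('M')+0=1+0=1
L[1]='s': occ=0, LF[1]=C('s')+0=9+0=9
L[2]='c': occ=0, LF[2]=C('c')+0=3+0=3
L[3]='n': occ=0, LF[3]=C('n')+0=7+0=7
L[4]='n': occ=1, LF[4]=C('n')+1=7+1=8
L[5]='d': occ=0, LF[5]=C('d')+0=4+0=4
L[6]='$': occ=0, LF[6]=C('$')+0=0+0=0
L[7]='i': occ=0, LF[7]=C('i')+0=6+0=6
L[8]='a': occ=0, LF[8]=C('a')+0=2+0=2
L[9]='e': occ=0, LF[9]=C('e')+0=5+0=5

Answer: 1 9 3 7 8 4 0 6 2 5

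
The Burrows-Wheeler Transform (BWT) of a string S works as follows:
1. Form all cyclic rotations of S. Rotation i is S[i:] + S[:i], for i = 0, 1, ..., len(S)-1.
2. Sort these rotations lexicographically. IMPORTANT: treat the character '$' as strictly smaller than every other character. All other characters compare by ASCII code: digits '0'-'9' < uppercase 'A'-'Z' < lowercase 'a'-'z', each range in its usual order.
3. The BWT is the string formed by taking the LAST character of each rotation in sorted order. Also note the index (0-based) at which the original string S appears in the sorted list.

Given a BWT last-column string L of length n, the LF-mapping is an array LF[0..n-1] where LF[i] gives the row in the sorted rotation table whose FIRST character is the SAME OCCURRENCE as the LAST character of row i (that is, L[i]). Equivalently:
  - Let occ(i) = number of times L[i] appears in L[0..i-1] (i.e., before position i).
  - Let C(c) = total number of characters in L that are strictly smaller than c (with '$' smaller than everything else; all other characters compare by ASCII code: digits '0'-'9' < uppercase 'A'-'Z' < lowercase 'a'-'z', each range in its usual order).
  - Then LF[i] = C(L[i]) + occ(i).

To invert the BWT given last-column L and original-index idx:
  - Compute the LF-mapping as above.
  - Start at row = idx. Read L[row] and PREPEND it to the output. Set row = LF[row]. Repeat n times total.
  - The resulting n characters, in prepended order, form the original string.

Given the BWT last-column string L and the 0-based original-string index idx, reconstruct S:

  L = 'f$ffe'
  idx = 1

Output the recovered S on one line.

LF mapping: 2 0 3 4 1
Walk LF starting at row 1, prepending L[row]:
  step 1: row=1, L[1]='$', prepend. Next row=LF[1]=0
  step 2: row=0, L[0]='f', prepend. Next row=LF[0]=2
  step 3: row=2, L[2]='f', prepend. Next row=LF[2]=3
  step 4: row=3, L[3]='f', prepend. Next row=LF[3]=4
  step 5: row=4, L[4]='e', prepend. Next row=LF[4]=1
Reversed output: efff$

Answer: efff$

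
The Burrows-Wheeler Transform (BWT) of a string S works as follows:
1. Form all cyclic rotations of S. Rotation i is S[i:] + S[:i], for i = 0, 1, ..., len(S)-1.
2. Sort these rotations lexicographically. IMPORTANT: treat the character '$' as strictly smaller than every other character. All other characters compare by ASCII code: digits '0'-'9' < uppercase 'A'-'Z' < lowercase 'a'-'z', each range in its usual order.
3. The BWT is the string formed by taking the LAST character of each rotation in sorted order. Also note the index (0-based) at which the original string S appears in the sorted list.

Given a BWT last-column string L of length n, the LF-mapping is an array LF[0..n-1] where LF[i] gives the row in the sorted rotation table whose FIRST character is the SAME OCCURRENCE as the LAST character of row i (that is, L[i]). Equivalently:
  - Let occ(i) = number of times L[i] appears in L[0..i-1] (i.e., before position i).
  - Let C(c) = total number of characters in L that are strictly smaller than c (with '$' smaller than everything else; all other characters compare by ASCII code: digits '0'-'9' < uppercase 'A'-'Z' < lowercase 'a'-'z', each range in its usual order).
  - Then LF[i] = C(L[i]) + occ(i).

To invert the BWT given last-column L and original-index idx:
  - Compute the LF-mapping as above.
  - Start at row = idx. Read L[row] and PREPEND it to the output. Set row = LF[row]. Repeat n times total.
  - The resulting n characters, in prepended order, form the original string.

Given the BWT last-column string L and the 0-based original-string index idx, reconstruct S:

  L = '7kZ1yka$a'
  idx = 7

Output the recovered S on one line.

LF mapping: 2 6 3 1 8 7 4 0 5
Walk LF starting at row 7, prepending L[row]:
  step 1: row=7, L[7]='$', prepend. Next row=LF[7]=0
  step 2: row=0, L[0]='7', prepend. Next row=LF[0]=2
  step 3: row=2, L[2]='Z', prepend. Next row=LF[2]=3
  step 4: row=3, L[3]='1', prepend. Next row=LF[3]=1
  step 5: row=1, L[1]='k', prepend. Next row=LF[1]=6
  step 6: row=6, L[6]='a', prepend. Next row=LF[6]=4
  step 7: row=4, L[4]='y', prepend. Next row=LF[4]=8
  step 8: row=8, L[8]='a', prepend. Next row=LF[8]=5
  step 9: row=5, L[5]='k', prepend. Next row=LF[5]=7
Reversed output: kayak1Z7$

Answer: kayak1Z7$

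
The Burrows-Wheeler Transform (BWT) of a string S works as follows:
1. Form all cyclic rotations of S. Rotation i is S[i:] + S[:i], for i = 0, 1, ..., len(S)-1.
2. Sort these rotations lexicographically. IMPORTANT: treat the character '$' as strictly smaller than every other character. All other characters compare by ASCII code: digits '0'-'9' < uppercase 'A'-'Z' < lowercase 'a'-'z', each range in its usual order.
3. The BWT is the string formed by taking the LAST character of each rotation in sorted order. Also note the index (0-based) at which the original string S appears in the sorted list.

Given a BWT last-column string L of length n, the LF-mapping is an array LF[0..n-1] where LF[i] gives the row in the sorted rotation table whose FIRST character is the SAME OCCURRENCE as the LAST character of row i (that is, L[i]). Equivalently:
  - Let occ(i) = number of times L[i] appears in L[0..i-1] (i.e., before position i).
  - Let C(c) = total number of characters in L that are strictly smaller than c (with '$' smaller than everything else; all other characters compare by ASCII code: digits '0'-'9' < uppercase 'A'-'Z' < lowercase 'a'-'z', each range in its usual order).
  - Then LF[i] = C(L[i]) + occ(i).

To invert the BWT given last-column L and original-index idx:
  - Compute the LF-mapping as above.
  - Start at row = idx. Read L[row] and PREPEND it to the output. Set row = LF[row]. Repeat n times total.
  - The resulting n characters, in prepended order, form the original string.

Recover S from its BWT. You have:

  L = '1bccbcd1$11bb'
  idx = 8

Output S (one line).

Answer: bdb1c1c1bcb1$

Derivation:
LF mapping: 1 5 9 10 6 11 12 2 0 3 4 7 8
Walk LF starting at row 8, prepending L[row]:
  step 1: row=8, L[8]='$', prepend. Next row=LF[8]=0
  step 2: row=0, L[0]='1', prepend. Next row=LF[0]=1
  step 3: row=1, L[1]='b', prepend. Next row=LF[1]=5
  step 4: row=5, L[5]='c', prepend. Next row=LF[5]=11
  step 5: row=11, L[11]='b', prepend. Next row=LF[11]=7
  step 6: row=7, L[7]='1', prepend. Next row=LF[7]=2
  step 7: row=2, L[2]='c', prepend. Next row=LF[2]=9
  step 8: row=9, L[9]='1', prepend. Next row=LF[9]=3
  step 9: row=3, L[3]='c', prepend. Next row=LF[3]=10
  step 10: row=10, L[10]='1', prepend. Next row=LF[10]=4
  step 11: row=4, L[4]='b', prepend. Next row=LF[4]=6
  step 12: row=6, L[6]='d', prepend. Next row=LF[6]=12
  step 13: row=12, L[12]='b', prepend. Next row=LF[12]=8
Reversed output: bdb1c1c1bcb1$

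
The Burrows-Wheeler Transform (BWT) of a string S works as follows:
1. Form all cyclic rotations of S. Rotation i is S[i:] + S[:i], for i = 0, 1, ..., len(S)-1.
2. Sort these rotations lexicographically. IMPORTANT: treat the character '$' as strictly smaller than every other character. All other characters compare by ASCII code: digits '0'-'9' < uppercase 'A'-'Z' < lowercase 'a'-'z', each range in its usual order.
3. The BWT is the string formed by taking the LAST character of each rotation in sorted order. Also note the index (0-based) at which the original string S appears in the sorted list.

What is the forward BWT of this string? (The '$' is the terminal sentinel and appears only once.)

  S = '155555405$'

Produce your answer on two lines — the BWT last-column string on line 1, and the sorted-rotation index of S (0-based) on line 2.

All 10 rotations (rotation i = S[i:]+S[:i]):
  rot[0] = 155555405$
  rot[1] = 55555405$1
  rot[2] = 5555405$15
  rot[3] = 555405$155
  rot[4] = 55405$1555
  rot[5] = 5405$15555
  rot[6] = 405$155555
  rot[7] = 05$1555554
  rot[8] = 5$15555540
  rot[9] = $155555405
Sorted (with $ < everything):
  sorted[0] = $155555405  (last char: '5')
  sorted[1] = 05$1555554  (last char: '4')
  sorted[2] = 155555405$  (last char: '$')
  sorted[3] = 405$155555  (last char: '5')
  sorted[4] = 5$15555540  (last char: '0')
  sorted[5] = 5405$15555  (last char: '5')
  sorted[6] = 55405$1555  (last char: '5')
  sorted[7] = 555405$155  (last char: '5')
  sorted[8] = 5555405$15  (last char: '5')
  sorted[9] = 55555405$1  (last char: '1')
Last column: 54$5055551
Original string S is at sorted index 2

Answer: 54$5055551
2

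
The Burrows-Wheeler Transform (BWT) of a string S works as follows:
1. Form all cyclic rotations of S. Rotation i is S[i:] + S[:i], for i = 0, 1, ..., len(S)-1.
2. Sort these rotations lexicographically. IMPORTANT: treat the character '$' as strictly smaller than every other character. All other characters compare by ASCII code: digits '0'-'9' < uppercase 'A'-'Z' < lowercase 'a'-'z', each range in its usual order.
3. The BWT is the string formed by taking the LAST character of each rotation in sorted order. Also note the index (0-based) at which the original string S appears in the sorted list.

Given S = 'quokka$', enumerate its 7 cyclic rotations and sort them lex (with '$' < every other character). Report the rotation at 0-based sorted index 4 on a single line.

Answer: okka$qu

Derivation:
All 7 rotations (rotation i = S[i:]+S[:i]):
  rot[0] = quokka$
  rot[1] = uokka$q
  rot[2] = okka$qu
  rot[3] = kka$quo
  rot[4] = ka$quok
  rot[5] = a$quokk
  rot[6] = $quokka
Sorted (with $ < everything):
  sorted[0] = $quokka
  sorted[1] = a$quokk
  sorted[2] = ka$quok
  sorted[3] = kka$quo
  sorted[4] = okka$qu
  sorted[5] = quokka$
  sorted[6] = uokka$q
sorted[4] = okka$qu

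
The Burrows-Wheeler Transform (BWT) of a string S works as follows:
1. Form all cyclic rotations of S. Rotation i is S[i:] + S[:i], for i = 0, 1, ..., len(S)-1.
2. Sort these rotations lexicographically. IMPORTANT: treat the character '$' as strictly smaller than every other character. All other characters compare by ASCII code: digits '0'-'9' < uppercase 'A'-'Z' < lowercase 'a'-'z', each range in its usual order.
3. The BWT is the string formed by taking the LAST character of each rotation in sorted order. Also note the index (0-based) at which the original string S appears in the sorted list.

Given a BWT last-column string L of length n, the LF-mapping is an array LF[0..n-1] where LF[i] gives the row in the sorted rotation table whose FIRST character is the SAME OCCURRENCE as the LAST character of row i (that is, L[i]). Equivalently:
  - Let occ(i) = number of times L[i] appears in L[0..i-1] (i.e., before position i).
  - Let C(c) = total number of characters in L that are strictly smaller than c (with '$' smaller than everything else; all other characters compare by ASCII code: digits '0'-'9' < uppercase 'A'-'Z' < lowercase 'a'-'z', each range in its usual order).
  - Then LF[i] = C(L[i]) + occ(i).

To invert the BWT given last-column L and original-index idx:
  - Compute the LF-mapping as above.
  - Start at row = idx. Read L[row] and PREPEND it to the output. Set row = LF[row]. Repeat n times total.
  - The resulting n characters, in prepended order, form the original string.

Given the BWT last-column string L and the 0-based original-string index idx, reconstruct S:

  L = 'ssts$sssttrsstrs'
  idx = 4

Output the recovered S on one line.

LF mapping: 3 4 12 5 0 6 7 8 13 14 1 9 10 15 2 11
Walk LF starting at row 4, prepending L[row]:
  step 1: row=4, L[4]='$', prepend. Next row=LF[4]=0
  step 2: row=0, L[0]='s', prepend. Next row=LF[0]=3
  step 3: row=3, L[3]='s', prepend. Next row=LF[3]=5
  step 4: row=5, L[5]='s', prepend. Next row=LF[5]=6
  step 5: row=6, L[6]='s', prepend. Next row=LF[6]=7
  step 6: row=7, L[7]='s', prepend. Next row=LF[7]=8
  step 7: row=8, L[8]='t', prepend. Next row=LF[8]=13
  step 8: row=13, L[13]='t', prepend. Next row=LF[13]=15
  step 9: row=15, L[15]='s', prepend. Next row=LF[15]=11
  step 10: row=11, L[11]='s', prepend. Next row=LF[11]=9
  step 11: row=9, L[9]='t', prepend. Next row=LF[9]=14
  step 12: row=14, L[14]='r', prepend. Next row=LF[14]=2
  step 13: row=2, L[2]='t', prepend. Next row=LF[2]=12
  step 14: row=12, L[12]='s', prepend. Next row=LF[12]=10
  step 15: row=10, L[10]='r', prepend. Next row=LF[10]=1
  step 16: row=1, L[1]='s', prepend. Next row=LF[1]=4
Reversed output: srstrtssttsssss$

Answer: srstrtssttsssss$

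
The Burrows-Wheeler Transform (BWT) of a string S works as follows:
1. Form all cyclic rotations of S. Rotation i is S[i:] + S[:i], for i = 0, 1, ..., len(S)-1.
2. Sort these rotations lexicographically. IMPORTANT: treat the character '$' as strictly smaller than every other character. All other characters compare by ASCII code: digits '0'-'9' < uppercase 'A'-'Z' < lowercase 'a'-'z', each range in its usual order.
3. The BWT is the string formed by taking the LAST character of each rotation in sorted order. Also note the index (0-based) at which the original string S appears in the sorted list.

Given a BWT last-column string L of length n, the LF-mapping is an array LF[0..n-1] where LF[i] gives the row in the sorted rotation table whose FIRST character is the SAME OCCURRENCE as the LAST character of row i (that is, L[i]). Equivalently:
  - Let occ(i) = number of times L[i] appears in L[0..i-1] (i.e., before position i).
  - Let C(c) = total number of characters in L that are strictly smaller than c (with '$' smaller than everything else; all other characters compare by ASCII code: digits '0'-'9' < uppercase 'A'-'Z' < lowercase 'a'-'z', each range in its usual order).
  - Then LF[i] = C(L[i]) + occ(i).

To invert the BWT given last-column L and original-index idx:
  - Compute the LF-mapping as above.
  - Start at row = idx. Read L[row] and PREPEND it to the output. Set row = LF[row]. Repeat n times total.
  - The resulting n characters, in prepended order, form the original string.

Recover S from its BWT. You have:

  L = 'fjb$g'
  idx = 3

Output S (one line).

LF mapping: 2 4 1 0 3
Walk LF starting at row 3, prepending L[row]:
  step 1: row=3, L[3]='$', prepend. Next row=LF[3]=0
  step 2: row=0, L[0]='f', prepend. Next row=LF[0]=2
  step 3: row=2, L[2]='b', prepend. Next row=LF[2]=1
  step 4: row=1, L[1]='j', prepend. Next row=LF[1]=4
  step 5: row=4, L[4]='g', prepend. Next row=LF[4]=3
Reversed output: gjbf$

Answer: gjbf$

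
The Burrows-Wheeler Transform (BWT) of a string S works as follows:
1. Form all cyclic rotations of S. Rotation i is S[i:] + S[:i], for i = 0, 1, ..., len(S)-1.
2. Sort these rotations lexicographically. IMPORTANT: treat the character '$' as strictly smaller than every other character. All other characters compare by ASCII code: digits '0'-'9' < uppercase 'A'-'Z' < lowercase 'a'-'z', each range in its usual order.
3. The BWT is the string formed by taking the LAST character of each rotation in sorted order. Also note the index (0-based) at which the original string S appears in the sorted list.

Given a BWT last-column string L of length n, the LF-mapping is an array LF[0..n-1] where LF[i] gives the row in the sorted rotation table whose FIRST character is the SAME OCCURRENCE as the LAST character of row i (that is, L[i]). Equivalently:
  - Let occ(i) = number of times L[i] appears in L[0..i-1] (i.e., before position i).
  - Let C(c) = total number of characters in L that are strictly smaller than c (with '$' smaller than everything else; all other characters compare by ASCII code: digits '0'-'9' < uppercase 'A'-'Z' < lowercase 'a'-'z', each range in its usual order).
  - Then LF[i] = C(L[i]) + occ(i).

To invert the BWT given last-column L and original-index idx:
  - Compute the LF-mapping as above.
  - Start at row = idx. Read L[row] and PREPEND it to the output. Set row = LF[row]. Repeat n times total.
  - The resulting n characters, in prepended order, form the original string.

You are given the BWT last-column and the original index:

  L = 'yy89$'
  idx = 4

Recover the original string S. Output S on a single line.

Answer: y89y$

Derivation:
LF mapping: 3 4 1 2 0
Walk LF starting at row 4, prepending L[row]:
  step 1: row=4, L[4]='$', prepend. Next row=LF[4]=0
  step 2: row=0, L[0]='y', prepend. Next row=LF[0]=3
  step 3: row=3, L[3]='9', prepend. Next row=LF[3]=2
  step 4: row=2, L[2]='8', prepend. Next row=LF[2]=1
  step 5: row=1, L[1]='y', prepend. Next row=LF[1]=4
Reversed output: y89y$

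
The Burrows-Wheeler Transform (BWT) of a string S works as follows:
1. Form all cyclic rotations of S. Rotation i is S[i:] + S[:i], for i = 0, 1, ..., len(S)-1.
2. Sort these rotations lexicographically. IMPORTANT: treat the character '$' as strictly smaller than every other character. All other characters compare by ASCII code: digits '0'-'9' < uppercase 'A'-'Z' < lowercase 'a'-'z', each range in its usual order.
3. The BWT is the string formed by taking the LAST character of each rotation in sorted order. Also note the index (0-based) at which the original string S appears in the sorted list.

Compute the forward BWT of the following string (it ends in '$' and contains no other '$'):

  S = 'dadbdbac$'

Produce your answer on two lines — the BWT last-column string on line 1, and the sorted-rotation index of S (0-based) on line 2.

All 9 rotations (rotation i = S[i:]+S[:i]):
  rot[0] = dadbdbac$
  rot[1] = adbdbac$d
  rot[2] = dbdbac$da
  rot[3] = bdbac$dad
  rot[4] = dbac$dadb
  rot[5] = bac$dadbd
  rot[6] = ac$dadbdb
  rot[7] = c$dadbdba
  rot[8] = $dadbdbac
Sorted (with $ < everything):
  sorted[0] = $dadbdbac  (last char: 'c')
  sorted[1] = ac$dadbdb  (last char: 'b')
  sorted[2] = adbdbac$d  (last char: 'd')
  sorted[3] = bac$dadbd  (last char: 'd')
  sorted[4] = bdbac$dad  (last char: 'd')
  sorted[5] = c$dadbdba  (last char: 'a')
  sorted[6] = dadbdbac$  (last char: '$')
  sorted[7] = dbac$dadb  (last char: 'b')
  sorted[8] = dbdbac$da  (last char: 'a')
Last column: cbddda$ba
Original string S is at sorted index 6

Answer: cbddda$ba
6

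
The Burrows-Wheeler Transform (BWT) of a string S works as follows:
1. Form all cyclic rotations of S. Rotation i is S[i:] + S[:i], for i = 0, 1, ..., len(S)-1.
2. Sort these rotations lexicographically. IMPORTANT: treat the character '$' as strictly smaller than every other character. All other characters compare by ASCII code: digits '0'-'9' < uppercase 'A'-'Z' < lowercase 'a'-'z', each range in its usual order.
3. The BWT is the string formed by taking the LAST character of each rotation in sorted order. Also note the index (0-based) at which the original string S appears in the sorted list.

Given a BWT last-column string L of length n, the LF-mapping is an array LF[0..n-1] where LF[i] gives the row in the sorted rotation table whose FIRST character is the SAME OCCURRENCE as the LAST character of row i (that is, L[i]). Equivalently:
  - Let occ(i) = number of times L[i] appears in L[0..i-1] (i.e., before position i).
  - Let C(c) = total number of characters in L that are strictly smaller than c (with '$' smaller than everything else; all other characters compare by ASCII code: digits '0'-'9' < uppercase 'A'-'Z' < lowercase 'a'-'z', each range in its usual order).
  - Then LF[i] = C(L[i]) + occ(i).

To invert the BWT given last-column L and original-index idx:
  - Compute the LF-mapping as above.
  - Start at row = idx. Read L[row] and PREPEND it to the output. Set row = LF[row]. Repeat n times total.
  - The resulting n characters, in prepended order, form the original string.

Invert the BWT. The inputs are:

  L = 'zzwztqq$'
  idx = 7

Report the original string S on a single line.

Answer: ztwqzqz$

Derivation:
LF mapping: 5 6 4 7 3 1 2 0
Walk LF starting at row 7, prepending L[row]:
  step 1: row=7, L[7]='$', prepend. Next row=LF[7]=0
  step 2: row=0, L[0]='z', prepend. Next row=LF[0]=5
  step 3: row=5, L[5]='q', prepend. Next row=LF[5]=1
  step 4: row=1, L[1]='z', prepend. Next row=LF[1]=6
  step 5: row=6, L[6]='q', prepend. Next row=LF[6]=2
  step 6: row=2, L[2]='w', prepend. Next row=LF[2]=4
  step 7: row=4, L[4]='t', prepend. Next row=LF[4]=3
  step 8: row=3, L[3]='z', prepend. Next row=LF[3]=7
Reversed output: ztwqzqz$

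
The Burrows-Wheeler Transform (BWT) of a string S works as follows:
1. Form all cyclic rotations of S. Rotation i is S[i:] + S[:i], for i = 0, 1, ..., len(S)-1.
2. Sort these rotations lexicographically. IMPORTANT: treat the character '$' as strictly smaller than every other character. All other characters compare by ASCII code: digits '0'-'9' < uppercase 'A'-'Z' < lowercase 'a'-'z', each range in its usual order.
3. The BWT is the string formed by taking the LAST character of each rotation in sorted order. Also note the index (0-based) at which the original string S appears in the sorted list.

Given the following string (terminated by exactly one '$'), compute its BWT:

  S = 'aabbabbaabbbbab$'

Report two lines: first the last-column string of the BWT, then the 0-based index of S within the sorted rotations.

All 16 rotations (rotation i = S[i:]+S[:i]):
  rot[0] = aabbabbaabbbbab$
  rot[1] = abbabbaabbbbab$a
  rot[2] = bbabbaabbbbab$aa
  rot[3] = babbaabbbbab$aab
  rot[4] = abbaabbbbab$aabb
  rot[5] = bbaabbbbab$aabba
  rot[6] = baabbbbab$aabbab
  rot[7] = aabbbbab$aabbabb
  rot[8] = abbbbab$aabbabba
  rot[9] = bbbbab$aabbabbaa
  rot[10] = bbbab$aabbabbaab
  rot[11] = bbab$aabbabbaabb
  rot[12] = bab$aabbabbaabbb
  rot[13] = ab$aabbabbaabbbb
  rot[14] = b$aabbabbaabbbba
  rot[15] = $aabbabbaabbbbab
Sorted (with $ < everything):
  sorted[0] = $aabbabbaabbbbab  (last char: 'b')
  sorted[1] = aabbabbaabbbbab$  (last char: '$')
  sorted[2] = aabbbbab$aabbabb  (last char: 'b')
  sorted[3] = ab$aabbabbaabbbb  (last char: 'b')
  sorted[4] = abbaabbbbab$aabb  (last char: 'b')
  sorted[5] = abbabbaabbbbab$a  (last char: 'a')
  sorted[6] = abbbbab$aabbabba  (last char: 'a')
  sorted[7] = b$aabbabbaabbbba  (last char: 'a')
  sorted[8] = baabbbbab$aabbab  (last char: 'b')
  sorted[9] = bab$aabbabbaabbb  (last char: 'b')
  sorted[10] = babbaabbbbab$aab  (last char: 'b')
  sorted[11] = bbaabbbbab$aabba  (last char: 'a')
  sorted[12] = bbab$aabbabbaabb  (last char: 'b')
  sorted[13] = bbabbaabbbbab$aa  (last char: 'a')
  sorted[14] = bbbab$aabbabbaab  (last char: 'b')
  sorted[15] = bbbbab$aabbabbaa  (last char: 'a')
Last column: b$bbbaaabbbababa
Original string S is at sorted index 1

Answer: b$bbbaaabbbababa
1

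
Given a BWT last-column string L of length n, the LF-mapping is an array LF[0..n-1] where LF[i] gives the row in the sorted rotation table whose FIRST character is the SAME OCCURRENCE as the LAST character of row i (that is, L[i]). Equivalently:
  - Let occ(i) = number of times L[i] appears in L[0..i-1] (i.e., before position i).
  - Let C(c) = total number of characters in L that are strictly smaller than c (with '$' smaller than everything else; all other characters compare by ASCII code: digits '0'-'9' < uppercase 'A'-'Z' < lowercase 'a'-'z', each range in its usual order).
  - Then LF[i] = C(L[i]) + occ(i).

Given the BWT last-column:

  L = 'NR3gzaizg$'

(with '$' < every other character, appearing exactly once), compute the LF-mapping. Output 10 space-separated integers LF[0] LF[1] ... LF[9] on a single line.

Char counts: '$':1, '3':1, 'N':1, 'R':1, 'a':1, 'g':2, 'i':1, 'z':2
C (first-col start): C('$')=0, C('3')=1, C('N')=2, C('R')=3, C('a')=4, C('g')=5, C('i')=7, C('z')=8
L[0]='N': occ=0, LF[0]=C('N')+0=2+0=2
L[1]='R': occ=0, LF[1]=C('R')+0=3+0=3
L[2]='3': occ=0, LF[2]=C('3')+0=1+0=1
L[3]='g': occ=0, LF[3]=C('g')+0=5+0=5
L[4]='z': occ=0, LF[4]=C('z')+0=8+0=8
L[5]='a': occ=0, LF[5]=C('a')+0=4+0=4
L[6]='i': occ=0, LF[6]=C('i')+0=7+0=7
L[7]='z': occ=1, LF[7]=C('z')+1=8+1=9
L[8]='g': occ=1, LF[8]=C('g')+1=5+1=6
L[9]='$': occ=0, LF[9]=C('$')+0=0+0=0

Answer: 2 3 1 5 8 4 7 9 6 0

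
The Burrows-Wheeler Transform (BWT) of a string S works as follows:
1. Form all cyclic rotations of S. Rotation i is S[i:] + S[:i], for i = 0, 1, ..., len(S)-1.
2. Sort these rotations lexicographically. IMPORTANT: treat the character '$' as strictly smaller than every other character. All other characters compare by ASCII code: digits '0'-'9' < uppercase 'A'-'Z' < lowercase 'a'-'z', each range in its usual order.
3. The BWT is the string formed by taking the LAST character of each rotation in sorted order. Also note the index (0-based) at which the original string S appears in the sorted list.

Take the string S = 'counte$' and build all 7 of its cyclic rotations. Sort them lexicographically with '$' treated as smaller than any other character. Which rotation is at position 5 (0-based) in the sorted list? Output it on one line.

Answer: te$coun

Derivation:
All 7 rotations (rotation i = S[i:]+S[:i]):
  rot[0] = counte$
  rot[1] = ounte$c
  rot[2] = unte$co
  rot[3] = nte$cou
  rot[4] = te$coun
  rot[5] = e$count
  rot[6] = $counte
Sorted (with $ < everything):
  sorted[0] = $counte
  sorted[1] = counte$
  sorted[2] = e$count
  sorted[3] = nte$cou
  sorted[4] = ounte$c
  sorted[5] = te$coun
  sorted[6] = unte$co
sorted[5] = te$coun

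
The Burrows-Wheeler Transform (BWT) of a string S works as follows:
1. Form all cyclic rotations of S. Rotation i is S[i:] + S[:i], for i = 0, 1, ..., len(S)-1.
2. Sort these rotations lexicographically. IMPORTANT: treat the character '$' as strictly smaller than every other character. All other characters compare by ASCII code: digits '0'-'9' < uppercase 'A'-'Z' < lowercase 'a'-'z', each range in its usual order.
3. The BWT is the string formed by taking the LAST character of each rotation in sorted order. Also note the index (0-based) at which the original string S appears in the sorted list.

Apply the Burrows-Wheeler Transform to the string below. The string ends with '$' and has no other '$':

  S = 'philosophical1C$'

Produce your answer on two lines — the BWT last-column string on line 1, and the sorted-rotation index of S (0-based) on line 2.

All 16 rotations (rotation i = S[i:]+S[:i]):
  rot[0] = philosophical1C$
  rot[1] = hilosophical1C$p
  rot[2] = ilosophical1C$ph
  rot[3] = losophical1C$phi
  rot[4] = osophical1C$phil
  rot[5] = sophical1C$philo
  rot[6] = ophical1C$philos
  rot[7] = phical1C$philoso
  rot[8] = hical1C$philosop
  rot[9] = ical1C$philosoph
  rot[10] = cal1C$philosophi
  rot[11] = al1C$philosophic
  rot[12] = l1C$philosophica
  rot[13] = 1C$philosophical
  rot[14] = C$philosophical1
  rot[15] = $philosophical1C
Sorted (with $ < everything):
  sorted[0] = $philosophical1C  (last char: 'C')
  sorted[1] = 1C$philosophical  (last char: 'l')
  sorted[2] = C$philosophical1  (last char: '1')
  sorted[3] = al1C$philosophic  (last char: 'c')
  sorted[4] = cal1C$philosophi  (last char: 'i')
  sorted[5] = hical1C$philosop  (last char: 'p')
  sorted[6] = hilosophical1C$p  (last char: 'p')
  sorted[7] = ical1C$philosoph  (last char: 'h')
  sorted[8] = ilosophical1C$ph  (last char: 'h')
  sorted[9] = l1C$philosophica  (last char: 'a')
  sorted[10] = losophical1C$phi  (last char: 'i')
  sorted[11] = ophical1C$philos  (last char: 's')
  sorted[12] = osophical1C$phil  (last char: 'l')
  sorted[13] = phical1C$philoso  (last char: 'o')
  sorted[14] = philosophical1C$  (last char: '$')
  sorted[15] = sophical1C$philo  (last char: 'o')
Last column: Cl1cipphhaislo$o
Original string S is at sorted index 14

Answer: Cl1cipphhaislo$o
14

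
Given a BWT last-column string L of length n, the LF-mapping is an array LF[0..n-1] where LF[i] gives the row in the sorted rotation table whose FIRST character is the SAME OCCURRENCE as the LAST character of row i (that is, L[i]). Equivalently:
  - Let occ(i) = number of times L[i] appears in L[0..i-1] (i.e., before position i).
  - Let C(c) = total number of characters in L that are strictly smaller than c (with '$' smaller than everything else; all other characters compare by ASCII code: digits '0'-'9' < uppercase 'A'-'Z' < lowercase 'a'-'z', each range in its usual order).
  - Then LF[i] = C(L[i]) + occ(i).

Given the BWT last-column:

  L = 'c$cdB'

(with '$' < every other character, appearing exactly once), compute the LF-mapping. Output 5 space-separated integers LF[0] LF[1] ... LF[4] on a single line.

Char counts: '$':1, 'B':1, 'c':2, 'd':1
C (first-col start): C('$')=0, C('B')=1, C('c')=2, C('d')=4
L[0]='c': occ=0, LF[0]=C('c')+0=2+0=2
L[1]='$': occ=0, LF[1]=C('$')+0=0+0=0
L[2]='c': occ=1, LF[2]=C('c')+1=2+1=3
L[3]='d': occ=0, LF[3]=C('d')+0=4+0=4
L[4]='B': occ=0, LF[4]=C('B')+0=1+0=1

Answer: 2 0 3 4 1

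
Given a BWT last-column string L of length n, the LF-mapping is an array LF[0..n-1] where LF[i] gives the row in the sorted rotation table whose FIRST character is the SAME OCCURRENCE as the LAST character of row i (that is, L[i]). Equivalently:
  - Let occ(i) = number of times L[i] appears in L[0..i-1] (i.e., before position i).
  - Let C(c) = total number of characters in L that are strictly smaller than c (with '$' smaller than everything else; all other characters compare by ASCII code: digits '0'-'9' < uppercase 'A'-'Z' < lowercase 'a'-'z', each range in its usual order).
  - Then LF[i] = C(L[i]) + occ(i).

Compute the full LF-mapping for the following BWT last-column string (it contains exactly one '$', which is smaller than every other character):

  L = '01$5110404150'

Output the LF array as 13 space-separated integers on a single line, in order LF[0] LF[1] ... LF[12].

Answer: 1 5 0 11 6 7 2 9 3 10 8 12 4

Derivation:
Char counts: '$':1, '0':4, '1':4, '4':2, '5':2
C (first-col start): C('$')=0, C('0')=1, C('1')=5, C('4')=9, C('5')=11
L[0]='0': occ=0, LF[0]=C('0')+0=1+0=1
L[1]='1': occ=0, LF[1]=C('1')+0=5+0=5
L[2]='$': occ=0, LF[2]=C('$')+0=0+0=0
L[3]='5': occ=0, LF[3]=C('5')+0=11+0=11
L[4]='1': occ=1, LF[4]=C('1')+1=5+1=6
L[5]='1': occ=2, LF[5]=C('1')+2=5+2=7
L[6]='0': occ=1, LF[6]=C('0')+1=1+1=2
L[7]='4': occ=0, LF[7]=C('4')+0=9+0=9
L[8]='0': occ=2, LF[8]=C('0')+2=1+2=3
L[9]='4': occ=1, LF[9]=C('4')+1=9+1=10
L[10]='1': occ=3, LF[10]=C('1')+3=5+3=8
L[11]='5': occ=1, LF[11]=C('5')+1=11+1=12
L[12]='0': occ=3, LF[12]=C('0')+3=1+3=4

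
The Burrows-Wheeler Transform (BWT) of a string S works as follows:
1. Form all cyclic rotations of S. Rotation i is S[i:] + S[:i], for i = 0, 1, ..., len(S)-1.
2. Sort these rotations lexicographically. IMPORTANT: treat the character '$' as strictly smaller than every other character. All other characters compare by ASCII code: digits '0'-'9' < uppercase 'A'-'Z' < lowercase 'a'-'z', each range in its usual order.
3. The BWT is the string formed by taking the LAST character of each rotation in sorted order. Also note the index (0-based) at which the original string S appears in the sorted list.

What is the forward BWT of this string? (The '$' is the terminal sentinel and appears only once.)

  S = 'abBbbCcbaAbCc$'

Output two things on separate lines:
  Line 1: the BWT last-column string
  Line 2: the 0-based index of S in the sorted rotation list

All 14 rotations (rotation i = S[i:]+S[:i]):
  rot[0] = abBbbCcbaAbCc$
  rot[1] = bBbbCcbaAbCc$a
  rot[2] = BbbCcbaAbCc$ab
  rot[3] = bbCcbaAbCc$abB
  rot[4] = bCcbaAbCc$abBb
  rot[5] = CcbaAbCc$abBbb
  rot[6] = cbaAbCc$abBbbC
  rot[7] = baAbCc$abBbbCc
  rot[8] = aAbCc$abBbbCcb
  rot[9] = AbCc$abBbbCcba
  rot[10] = bCc$abBbbCcbaA
  rot[11] = Cc$abBbbCcbaAb
  rot[12] = c$abBbbCcbaAbC
  rot[13] = $abBbbCcbaAbCc
Sorted (with $ < everything):
  sorted[0] = $abBbbCcbaAbCc  (last char: 'c')
  sorted[1] = AbCc$abBbbCcba  (last char: 'a')
  sorted[2] = BbbCcbaAbCc$ab  (last char: 'b')
  sorted[3] = Cc$abBbbCcbaAb  (last char: 'b')
  sorted[4] = CcbaAbCc$abBbb  (last char: 'b')
  sorted[5] = aAbCc$abBbbCcb  (last char: 'b')
  sorted[6] = abBbbCcbaAbCc$  (last char: '$')
  sorted[7] = bBbbCcbaAbCc$a  (last char: 'a')
  sorted[8] = bCc$abBbbCcbaA  (last char: 'A')
  sorted[9] = bCcbaAbCc$abBb  (last char: 'b')
  sorted[10] = baAbCc$abBbbCc  (last char: 'c')
  sorted[11] = bbCcbaAbCc$abB  (last char: 'B')
  sorted[12] = c$abBbbCcbaAbC  (last char: 'C')
  sorted[13] = cbaAbCc$abBbbC  (last char: 'C')
Last column: cabbbb$aAbcBCC
Original string S is at sorted index 6

Answer: cabbbb$aAbcBCC
6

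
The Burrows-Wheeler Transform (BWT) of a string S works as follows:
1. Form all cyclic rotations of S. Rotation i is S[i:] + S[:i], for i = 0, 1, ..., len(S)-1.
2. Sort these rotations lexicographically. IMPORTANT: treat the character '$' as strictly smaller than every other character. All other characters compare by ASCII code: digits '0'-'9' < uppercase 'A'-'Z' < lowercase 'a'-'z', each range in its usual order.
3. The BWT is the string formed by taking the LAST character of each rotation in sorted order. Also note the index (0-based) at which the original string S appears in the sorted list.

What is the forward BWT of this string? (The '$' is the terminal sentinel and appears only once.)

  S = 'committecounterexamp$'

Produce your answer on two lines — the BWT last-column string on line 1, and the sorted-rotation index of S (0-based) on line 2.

Answer: px$ettrmmoauccmetnioe
2

Derivation:
All 21 rotations (rotation i = S[i:]+S[:i]):
  rot[0] = committecounterexamp$
  rot[1] = ommittecounterexamp$c
  rot[2] = mmittecounterexamp$co
  rot[3] = mittecounterexamp$com
  rot[4] = ittecounterexamp$comm
  rot[5] = ttecounterexamp$commi
  rot[6] = tecounterexamp$commit
  rot[7] = ecounterexamp$committ
  rot[8] = counterexamp$committe
  rot[9] = ounterexamp$committec
  rot[10] = unterexamp$committeco
  rot[11] = nterexamp$committecou
  rot[12] = terexamp$committecoun
  rot[13] = erexamp$committecount
  rot[14] = rexamp$committecounte
  rot[15] = examp$committecounter
  rot[16] = xamp$committecountere
  rot[17] = amp$committecounterex
  rot[18] = mp$committecounterexa
  rot[19] = p$committecounterexam
  rot[20] = $committecounterexamp
Sorted (with $ < everything):
  sorted[0] = $committecounterexamp  (last char: 'p')
  sorted[1] = amp$committecounterex  (last char: 'x')
  sorted[2] = committecounterexamp$  (last char: '$')
  sorted[3] = counterexamp$committe  (last char: 'e')
  sorted[4] = ecounterexamp$committ  (last char: 't')
  sorted[5] = erexamp$committecount  (last char: 't')
  sorted[6] = examp$committecounter  (last char: 'r')
  sorted[7] = ittecounterexamp$comm  (last char: 'm')
  sorted[8] = mittecounterexamp$com  (last char: 'm')
  sorted[9] = mmittecounterexamp$co  (last char: 'o')
  sorted[10] = mp$committecounterexa  (last char: 'a')
  sorted[11] = nterexamp$committecou  (last char: 'u')
  sorted[12] = ommittecounterexamp$c  (last char: 'c')
  sorted[13] = ounterexamp$committec  (last char: 'c')
  sorted[14] = p$committecounterexam  (last char: 'm')
  sorted[15] = rexamp$committecounte  (last char: 'e')
  sorted[16] = tecounterexamp$commit  (last char: 't')
  sorted[17] = terexamp$committecoun  (last char: 'n')
  sorted[18] = ttecounterexamp$commi  (last char: 'i')
  sorted[19] = unterexamp$committeco  (last char: 'o')
  sorted[20] = xamp$committecountere  (last char: 'e')
Last column: px$ettrmmoauccmetnioe
Original string S is at sorted index 2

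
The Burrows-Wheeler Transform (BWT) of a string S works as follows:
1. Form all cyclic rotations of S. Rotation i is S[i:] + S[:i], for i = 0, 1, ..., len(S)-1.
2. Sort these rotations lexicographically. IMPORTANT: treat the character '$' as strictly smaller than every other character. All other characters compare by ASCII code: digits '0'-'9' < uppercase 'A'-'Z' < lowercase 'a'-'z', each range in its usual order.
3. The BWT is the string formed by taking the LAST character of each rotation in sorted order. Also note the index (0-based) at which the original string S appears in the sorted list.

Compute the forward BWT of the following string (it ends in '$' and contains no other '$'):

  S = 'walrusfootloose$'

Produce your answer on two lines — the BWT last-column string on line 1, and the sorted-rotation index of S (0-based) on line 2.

All 16 rotations (rotation i = S[i:]+S[:i]):
  rot[0] = walrusfootloose$
  rot[1] = alrusfootloose$w
  rot[2] = lrusfootloose$wa
  rot[3] = rusfootloose$wal
  rot[4] = usfootloose$walr
  rot[5] = sfootloose$walru
  rot[6] = footloose$walrus
  rot[7] = ootloose$walrusf
  rot[8] = otloose$walrusfo
  rot[9] = tloose$walrusfoo
  rot[10] = loose$walrusfoot
  rot[11] = oose$walrusfootl
  rot[12] = ose$walrusfootlo
  rot[13] = se$walrusfootloo
  rot[14] = e$walrusfootloos
  rot[15] = $walrusfootloose
Sorted (with $ < everything):
  sorted[0] = $walrusfootloose  (last char: 'e')
  sorted[1] = alrusfootloose$w  (last char: 'w')
  sorted[2] = e$walrusfootloos  (last char: 's')
  sorted[3] = footloose$walrus  (last char: 's')
  sorted[4] = loose$walrusfoot  (last char: 't')
  sorted[5] = lrusfootloose$wa  (last char: 'a')
  sorted[6] = oose$walrusfootl  (last char: 'l')
  sorted[7] = ootloose$walrusf  (last char: 'f')
  sorted[8] = ose$walrusfootlo  (last char: 'o')
  sorted[9] = otloose$walrusfo  (last char: 'o')
  sorted[10] = rusfootloose$wal  (last char: 'l')
  sorted[11] = se$walrusfootloo  (last char: 'o')
  sorted[12] = sfootloose$walru  (last char: 'u')
  sorted[13] = tloose$walrusfoo  (last char: 'o')
  sorted[14] = usfootloose$walr  (last char: 'r')
  sorted[15] = walrusfootloose$  (last char: '$')
Last column: ewsstalfoolouor$
Original string S is at sorted index 15

Answer: ewsstalfoolouor$
15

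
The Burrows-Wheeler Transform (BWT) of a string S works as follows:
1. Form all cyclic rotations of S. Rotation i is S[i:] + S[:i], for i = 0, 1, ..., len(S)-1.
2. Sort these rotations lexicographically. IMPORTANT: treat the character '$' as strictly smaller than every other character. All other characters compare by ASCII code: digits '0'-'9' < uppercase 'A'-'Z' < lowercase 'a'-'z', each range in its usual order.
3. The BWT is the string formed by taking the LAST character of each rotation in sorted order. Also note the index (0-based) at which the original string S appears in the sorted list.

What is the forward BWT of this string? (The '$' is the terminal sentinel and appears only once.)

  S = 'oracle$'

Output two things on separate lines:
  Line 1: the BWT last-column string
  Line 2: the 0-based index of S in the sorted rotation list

All 7 rotations (rotation i = S[i:]+S[:i]):
  rot[0] = oracle$
  rot[1] = racle$o
  rot[2] = acle$or
  rot[3] = cle$ora
  rot[4] = le$orac
  rot[5] = e$oracl
  rot[6] = $oracle
Sorted (with $ < everything):
  sorted[0] = $oracle  (last char: 'e')
  sorted[1] = acle$or  (last char: 'r')
  sorted[2] = cle$ora  (last char: 'a')
  sorted[3] = e$oracl  (last char: 'l')
  sorted[4] = le$orac  (last char: 'c')
  sorted[5] = oracle$  (last char: '$')
  sorted[6] = racle$o  (last char: 'o')
Last column: eralc$o
Original string S is at sorted index 5

Answer: eralc$o
5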